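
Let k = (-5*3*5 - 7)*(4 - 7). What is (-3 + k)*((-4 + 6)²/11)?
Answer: 972/11 ≈ 88.364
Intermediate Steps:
k = 246 (k = (-15*5 - 7)*(-3) = (-75 - 7)*(-3) = -82*(-3) = 246)
(-3 + k)*((-4 + 6)²/11) = (-3 + 246)*((-4 + 6)²/11) = 243*(2²*(1/11)) = 243*(4*(1/11)) = 243*(4/11) = 972/11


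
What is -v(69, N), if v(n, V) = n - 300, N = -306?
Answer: 231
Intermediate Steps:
v(n, V) = -300 + n
-v(69, N) = -(-300 + 69) = -1*(-231) = 231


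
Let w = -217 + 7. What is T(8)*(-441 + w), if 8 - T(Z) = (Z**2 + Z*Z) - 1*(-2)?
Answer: 79422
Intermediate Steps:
w = -210
T(Z) = 6 - 2*Z**2 (T(Z) = 8 - ((Z**2 + Z*Z) - 1*(-2)) = 8 - ((Z**2 + Z**2) + 2) = 8 - (2*Z**2 + 2) = 8 - (2 + 2*Z**2) = 8 + (-2 - 2*Z**2) = 6 - 2*Z**2)
T(8)*(-441 + w) = (6 - 2*8**2)*(-441 - 210) = (6 - 2*64)*(-651) = (6 - 128)*(-651) = -122*(-651) = 79422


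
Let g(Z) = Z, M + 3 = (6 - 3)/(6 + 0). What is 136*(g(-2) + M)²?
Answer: 2754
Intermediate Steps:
M = -5/2 (M = -3 + (6 - 3)/(6 + 0) = -3 + 3/6 = -3 + 3*(⅙) = -3 + ½ = -5/2 ≈ -2.5000)
136*(g(-2) + M)² = 136*(-2 - 5/2)² = 136*(-9/2)² = 136*(81/4) = 2754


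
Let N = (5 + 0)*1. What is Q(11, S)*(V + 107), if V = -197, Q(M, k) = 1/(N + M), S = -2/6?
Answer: -45/8 ≈ -5.6250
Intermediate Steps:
S = -⅓ (S = -2*⅙ = -⅓ ≈ -0.33333)
N = 5 (N = 5*1 = 5)
Q(M, k) = 1/(5 + M)
Q(11, S)*(V + 107) = (-197 + 107)/(5 + 11) = -90/16 = (1/16)*(-90) = -45/8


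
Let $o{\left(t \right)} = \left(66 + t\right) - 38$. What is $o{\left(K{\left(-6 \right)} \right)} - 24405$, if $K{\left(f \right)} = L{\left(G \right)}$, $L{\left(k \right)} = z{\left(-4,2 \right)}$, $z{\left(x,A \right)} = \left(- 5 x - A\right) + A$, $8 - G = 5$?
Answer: $-24357$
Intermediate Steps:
$G = 3$ ($G = 8 - 5 = 3$)
$z{\left(x,A \right)} = - 5 x$ ($z{\left(x,A \right)} = \left(- A - 5 x\right) + A = - 5 x$)
$L{\left(k \right)} = 20$ ($L{\left(k \right)} = \left(-5\right) \left(-4\right) = 20$)
$K{\left(f \right)} = 20$
$o{\left(t \right)} = 28 + t$
$o{\left(K{\left(-6 \right)} \right)} - 24405 = \left(28 + 20\right) - 24405 = 48 - 24405 = -24357$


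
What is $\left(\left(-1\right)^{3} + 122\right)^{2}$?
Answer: $14641$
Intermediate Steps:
$\left(\left(-1\right)^{3} + 122\right)^{2} = \left(-1 + 122\right)^{2} = 121^{2} = 14641$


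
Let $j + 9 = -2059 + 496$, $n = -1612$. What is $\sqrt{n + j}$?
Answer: $4 i \sqrt{199} \approx 56.427 i$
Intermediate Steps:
$j = -1572$ ($j = -9 + \left(-2059 + 496\right) = -9 - 1563 = -1572$)
$\sqrt{n + j} = \sqrt{-1612 - 1572} = \sqrt{-3184} = 4 i \sqrt{199}$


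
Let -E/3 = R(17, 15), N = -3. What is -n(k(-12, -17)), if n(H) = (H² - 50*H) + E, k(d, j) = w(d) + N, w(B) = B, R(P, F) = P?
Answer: -924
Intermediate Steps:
E = -51 (E = -3*17 = -51)
k(d, j) = -3 + d (k(d, j) = d - 3 = -3 + d)
n(H) = -51 + H² - 50*H (n(H) = (H² - 50*H) - 51 = -51 + H² - 50*H)
-n(k(-12, -17)) = -(-51 + (-3 - 12)² - 50*(-3 - 12)) = -(-51 + (-15)² - 50*(-15)) = -(-51 + 225 + 750) = -1*924 = -924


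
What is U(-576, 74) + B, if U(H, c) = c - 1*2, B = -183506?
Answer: -183434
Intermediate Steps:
U(H, c) = -2 + c (U(H, c) = c - 2 = -2 + c)
U(-576, 74) + B = (-2 + 74) - 183506 = 72 - 183506 = -183434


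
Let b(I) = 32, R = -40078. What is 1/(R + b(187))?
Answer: -1/40046 ≈ -2.4971e-5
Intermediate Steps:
1/(R + b(187)) = 1/(-40078 + 32) = 1/(-40046) = -1/40046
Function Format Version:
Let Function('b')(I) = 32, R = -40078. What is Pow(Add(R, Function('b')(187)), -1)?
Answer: Rational(-1, 40046) ≈ -2.4971e-5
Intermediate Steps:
Pow(Add(R, Function('b')(187)), -1) = Pow(Add(-40078, 32), -1) = Pow(-40046, -1) = Rational(-1, 40046)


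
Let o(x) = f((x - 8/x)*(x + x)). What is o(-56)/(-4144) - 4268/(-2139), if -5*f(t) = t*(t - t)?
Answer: 4268/2139 ≈ 1.9953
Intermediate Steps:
f(t) = 0 (f(t) = -t*(t - t)/5 = -t*0/5 = -1/5*0 = 0)
o(x) = 0
o(-56)/(-4144) - 4268/(-2139) = 0/(-4144) - 4268/(-2139) = 0*(-1/4144) - 4268*(-1/2139) = 0 + 4268/2139 = 4268/2139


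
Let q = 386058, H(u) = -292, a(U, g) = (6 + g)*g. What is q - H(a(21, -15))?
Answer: 386350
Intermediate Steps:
a(U, g) = g*(6 + g)
q - H(a(21, -15)) = 386058 - 1*(-292) = 386058 + 292 = 386350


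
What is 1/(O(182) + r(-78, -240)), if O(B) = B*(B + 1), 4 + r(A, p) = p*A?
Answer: 1/52022 ≈ 1.9223e-5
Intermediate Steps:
r(A, p) = -4 + A*p (r(A, p) = -4 + p*A = -4 + A*p)
O(B) = B*(1 + B)
1/(O(182) + r(-78, -240)) = 1/(182*(1 + 182) + (-4 - 78*(-240))) = 1/(182*183 + (-4 + 18720)) = 1/(33306 + 18716) = 1/52022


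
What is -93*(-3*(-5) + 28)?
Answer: -3999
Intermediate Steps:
-93*(-3*(-5) + 28) = -93*(15 + 28) = -93*43 = -3999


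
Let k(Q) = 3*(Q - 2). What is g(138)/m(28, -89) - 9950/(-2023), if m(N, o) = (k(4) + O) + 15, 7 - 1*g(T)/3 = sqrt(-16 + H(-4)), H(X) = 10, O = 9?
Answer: 113661/20230 - I*sqrt(6)/10 ≈ 5.6184 - 0.24495*I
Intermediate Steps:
k(Q) = -6 + 3*Q (k(Q) = 3*(-2 + Q) = -6 + 3*Q)
g(T) = 21 - 3*I*sqrt(6) (g(T) = 21 - 3*sqrt(-16 + 10) = 21 - 3*I*sqrt(6))
m(N, o) = 30 (m(N, o) = ((-6 + 3*4) + 9) + 15 = ((-6 + 12) + 9) + 15 = (6 + 9) + 15 = 15 + 15 = 30)
g(138)/m(28, -89) - 9950/(-2023) = (21 - 3*I*sqrt(6))/30 - 9950/(-2023) = (21 - 3*I*sqrt(6))*(1/30) - 9950*(-1/2023) = (7/10 - I*sqrt(6)/10) + 9950/2023 = 113661/20230 - I*sqrt(6)/10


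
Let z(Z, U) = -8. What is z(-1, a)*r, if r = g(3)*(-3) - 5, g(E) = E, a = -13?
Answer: 112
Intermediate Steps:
r = -14 (r = 3*(-3) - 5 = -9 - 5 = -14)
z(-1, a)*r = -8*(-14) = 112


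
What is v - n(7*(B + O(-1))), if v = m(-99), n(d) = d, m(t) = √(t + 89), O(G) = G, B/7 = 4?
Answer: -189 + I*√10 ≈ -189.0 + 3.1623*I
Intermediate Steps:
B = 28 (B = 7*4 = 28)
m(t) = √(89 + t)
v = I*√10 (v = √(89 - 99) = √(-10) = I*√10 ≈ 3.1623*I)
v - n(7*(B + O(-1))) = I*√10 - 7*(28 - 1) = I*√10 - 7*27 = I*√10 - 1*189 = I*√10 - 189 = -189 + I*√10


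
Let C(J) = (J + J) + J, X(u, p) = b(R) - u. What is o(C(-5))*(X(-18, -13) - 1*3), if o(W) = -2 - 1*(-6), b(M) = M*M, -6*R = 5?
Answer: 565/9 ≈ 62.778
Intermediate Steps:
R = -⅚ (R = -⅙*5 = -⅚ ≈ -0.83333)
b(M) = M²
X(u, p) = 25/36 - u (X(u, p) = (-⅚)² - u = 25/36 - u)
C(J) = 3*J (C(J) = 2*J + J = 3*J)
o(W) = 4 (o(W) = -2 + 6 = 4)
o(C(-5))*(X(-18, -13) - 1*3) = 4*((25/36 - 1*(-18)) - 1*3) = 4*((25/36 + 18) - 3) = 4*(673/36 - 3) = 4*(565/36) = 565/9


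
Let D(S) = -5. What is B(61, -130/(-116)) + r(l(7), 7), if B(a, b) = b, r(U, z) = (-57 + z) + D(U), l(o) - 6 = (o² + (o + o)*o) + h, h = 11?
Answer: -3125/58 ≈ -53.879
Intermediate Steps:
l(o) = 17 + 3*o² (l(o) = 6 + ((o² + (o + o)*o) + 11) = 6 + ((o² + (2*o)*o) + 11) = 6 + ((o² + 2*o²) + 11) = 6 + (3*o² + 11) = 6 + (11 + 3*o²) = 17 + 3*o²)
r(U, z) = -62 + z (r(U, z) = (-57 + z) - 5 = -62 + z)
B(61, -130/(-116)) + r(l(7), 7) = -130/(-116) + (-62 + 7) = -130*(-1/116) - 55 = 65/58 - 55 = -3125/58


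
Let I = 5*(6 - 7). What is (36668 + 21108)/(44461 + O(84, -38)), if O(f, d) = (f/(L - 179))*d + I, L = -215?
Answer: 2845468/2189857 ≈ 1.2994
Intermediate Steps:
I = -5 (I = 5*(-1) = -5)
O(f, d) = -5 - d*f/394 (O(f, d) = (f/(-215 - 179))*d - 5 = (f/(-394))*d - 5 = (-f/394)*d - 5 = -d*f/394 - 5 = -5 - d*f/394)
(36668 + 21108)/(44461 + O(84, -38)) = (36668 + 21108)/(44461 + (-5 - 1/394*(-38)*84)) = 57776/(44461 + (-5 + 1596/197)) = 57776/(44461 + 611/197) = 57776/(8759428/197) = 57776*(197/8759428) = 2845468/2189857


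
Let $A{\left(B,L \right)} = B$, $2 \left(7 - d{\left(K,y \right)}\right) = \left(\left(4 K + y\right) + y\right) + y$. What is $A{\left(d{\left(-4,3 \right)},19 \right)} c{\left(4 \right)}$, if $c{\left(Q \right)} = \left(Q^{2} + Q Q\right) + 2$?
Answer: $357$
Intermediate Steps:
$d{\left(K,y \right)} = 7 - 2 K - \frac{3 y}{2}$ ($d{\left(K,y \right)} = 7 - \frac{\left(\left(4 K + y\right) + y\right) + y}{2} = 7 - \frac{\left(\left(y + 4 K\right) + y\right) + y}{2} = 7 - \frac{\left(2 y + 4 K\right) + y}{2} = 7 - \frac{3 y + 4 K}{2} = 7 - \left(2 K + \frac{3 y}{2}\right) = 7 - 2 K - \frac{3 y}{2}$)
$c{\left(Q \right)} = 2 + 2 Q^{2}$ ($c{\left(Q \right)} = \left(Q^{2} + Q^{2}\right) + 2 = 2 Q^{2} + 2 = 2 + 2 Q^{2}$)
$A{\left(d{\left(-4,3 \right)},19 \right)} c{\left(4 \right)} = \left(7 - -8 - \frac{9}{2}\right) \left(2 + 2 \cdot 4^{2}\right) = \left(7 + 8 - \frac{9}{2}\right) \left(2 + 2 \cdot 16\right) = \frac{21 \left(2 + 32\right)}{2} = \frac{21}{2} \cdot 34 = 357$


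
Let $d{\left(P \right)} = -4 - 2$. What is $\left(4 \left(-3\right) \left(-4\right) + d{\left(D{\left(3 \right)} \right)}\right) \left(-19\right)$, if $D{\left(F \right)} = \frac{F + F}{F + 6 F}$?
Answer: $-798$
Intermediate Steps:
$D{\left(F \right)} = \frac{2}{7}$ ($D{\left(F \right)} = \frac{2 F}{7 F} = 2 F \frac{1}{7 F} = \frac{2}{7}$)
$d{\left(P \right)} = -6$
$\left(4 \left(-3\right) \left(-4\right) + d{\left(D{\left(3 \right)} \right)}\right) \left(-19\right) = \left(4 \left(-3\right) \left(-4\right) - 6\right) \left(-19\right) = \left(\left(-12\right) \left(-4\right) - 6\right) \left(-19\right) = \left(48 - 6\right) \left(-19\right) = 42 \left(-19\right) = -798$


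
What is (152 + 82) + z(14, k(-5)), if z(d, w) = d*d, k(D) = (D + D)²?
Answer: 430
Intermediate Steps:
k(D) = 4*D² (k(D) = (2*D)² = 4*D²)
z(d, w) = d²
(152 + 82) + z(14, k(-5)) = (152 + 82) + 14² = 234 + 196 = 430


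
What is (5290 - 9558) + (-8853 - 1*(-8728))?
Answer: -4393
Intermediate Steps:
(5290 - 9558) + (-8853 - 1*(-8728)) = -4268 + (-8853 + 8728) = -4268 - 125 = -4393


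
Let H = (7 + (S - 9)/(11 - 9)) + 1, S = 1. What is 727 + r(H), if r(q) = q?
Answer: 731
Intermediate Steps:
H = 4 (H = (7 + (1 - 9)/(11 - 9)) + 1 = (7 - 8/2) + 1 = (7 - 8*½) + 1 = (7 - 4) + 1 = 3 + 1 = 4)
727 + r(H) = 727 + 4 = 731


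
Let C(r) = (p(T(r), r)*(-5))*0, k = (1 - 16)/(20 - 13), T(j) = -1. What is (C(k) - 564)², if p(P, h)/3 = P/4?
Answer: 318096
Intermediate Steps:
k = -15/7 ≈ -2.1429
p(P, h) = 3*P/4 (p(P, h) = 3*(P/4) = 3*P/4)
C(r) = 0 (C(r) = (((¾)*(-1))*(-5))*0 = -¾*(-5)*0 = (15/4)*0 = 0)
(C(k) - 564)² = (0 - 564)² = (-564)² = 318096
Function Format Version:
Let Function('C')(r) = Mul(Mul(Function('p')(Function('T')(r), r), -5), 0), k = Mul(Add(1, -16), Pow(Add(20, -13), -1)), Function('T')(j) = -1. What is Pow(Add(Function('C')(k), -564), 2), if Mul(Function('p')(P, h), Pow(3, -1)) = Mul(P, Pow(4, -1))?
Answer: 318096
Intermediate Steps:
k = Rational(-15, 7) (k = Mul(-15, Pow(7, -1)) = Mul(-15, Rational(1, 7)) = Rational(-15, 7) ≈ -2.1429)
Function('p')(P, h) = Mul(Rational(3, 4), P) (Function('p')(P, h) = Mul(3, Mul(P, Pow(4, -1))) = Mul(3, Mul(P, Rational(1, 4))) = Mul(3, Mul(Rational(1, 4), P)) = Mul(Rational(3, 4), P))
Function('C')(r) = 0 (Function('C')(r) = Mul(Mul(Mul(Rational(3, 4), -1), -5), 0) = Mul(Mul(Rational(-3, 4), -5), 0) = Mul(Rational(15, 4), 0) = 0)
Pow(Add(Function('C')(k), -564), 2) = Pow(Add(0, -564), 2) = Pow(-564, 2) = 318096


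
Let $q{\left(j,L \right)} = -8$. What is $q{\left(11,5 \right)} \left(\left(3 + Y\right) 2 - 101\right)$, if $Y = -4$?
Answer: $824$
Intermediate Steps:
$q{\left(11,5 \right)} \left(\left(3 + Y\right) 2 - 101\right) = - 8 \left(\left(3 - 4\right) 2 - 101\right) = - 8 \left(\left(-1\right) 2 - 101\right) = - 8 \left(-2 - 101\right) = \left(-8\right) \left(-103\right) = 824$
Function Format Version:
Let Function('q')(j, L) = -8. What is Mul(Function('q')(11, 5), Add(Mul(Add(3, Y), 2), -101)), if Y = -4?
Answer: 824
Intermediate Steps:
Mul(Function('q')(11, 5), Add(Mul(Add(3, Y), 2), -101)) = Mul(-8, Add(Mul(Add(3, -4), 2), -101)) = Mul(-8, Add(Mul(-1, 2), -101)) = Mul(-8, Add(-2, -101)) = Mul(-8, -103) = 824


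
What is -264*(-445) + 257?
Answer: 117737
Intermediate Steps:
-264*(-445) + 257 = 117480 + 257 = 117737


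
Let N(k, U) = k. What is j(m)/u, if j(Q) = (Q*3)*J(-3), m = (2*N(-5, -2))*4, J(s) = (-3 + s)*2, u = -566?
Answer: -720/283 ≈ -2.5442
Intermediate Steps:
J(s) = -6 + 2*s
m = -40 (m = (2*(-5))*4 = -10*4 = -40)
j(Q) = -36*Q (j(Q) = (Q*3)*(-6 + 2*(-3)) = (3*Q)*(-6 - 6) = (3*Q)*(-12) = -36*Q)
j(m)/u = -36*(-40)/(-566) = 1440*(-1/566) = -720/283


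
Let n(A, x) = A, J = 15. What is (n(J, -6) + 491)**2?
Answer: 256036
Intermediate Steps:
(n(J, -6) + 491)**2 = (15 + 491)**2 = 506**2 = 256036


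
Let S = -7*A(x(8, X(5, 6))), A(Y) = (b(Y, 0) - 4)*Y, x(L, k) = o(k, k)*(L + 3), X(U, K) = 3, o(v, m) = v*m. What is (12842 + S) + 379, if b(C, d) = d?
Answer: 15993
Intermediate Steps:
o(v, m) = m*v
x(L, k) = k**2*(3 + L) (x(L, k) = (k*k)*(L + 3) = k**2*(3 + L))
A(Y) = -4*Y (A(Y) = (0 - 4)*Y = -4*Y)
S = 2772 (S = -(-28)*3**2*(3 + 8) = -(-28)*9*11 = -(-28)*99 = -7*(-396) = 2772)
(12842 + S) + 379 = (12842 + 2772) + 379 = 15614 + 379 = 15993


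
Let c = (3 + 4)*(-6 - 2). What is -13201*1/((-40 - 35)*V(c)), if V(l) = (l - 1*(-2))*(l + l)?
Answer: 13201/453600 ≈ 0.029103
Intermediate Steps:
c = -56 (c = 7*(-8) = -56)
V(l) = 2*l*(2 + l) (V(l) = (l + 2)*(2*l) = (2 + l)*(2*l) = 2*l*(2 + l))
-13201*1/((-40 - 35)*V(c)) = -13201*(-1/(112*(-40 - 35)*(2 - 56))) = -13201/((-150*(-56)*(-54))) = -13201/((-75*6048)) = -13201/(-453600) = -13201*(-1/453600) = 13201/453600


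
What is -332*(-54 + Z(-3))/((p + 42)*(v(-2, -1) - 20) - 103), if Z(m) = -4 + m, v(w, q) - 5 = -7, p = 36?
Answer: -20252/1819 ≈ -11.134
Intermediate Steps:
v(w, q) = -2 (v(w, q) = 5 - 7 = -2)
-332*(-54 + Z(-3))/((p + 42)*(v(-2, -1) - 20) - 103) = -332*(-54 + (-4 - 3))/((36 + 42)*(-2 - 20) - 103) = -332*(-54 - 7)/(78*(-22) - 103) = -(-20252)/(-1716 - 103) = -(-20252)/(-1819) = -(-20252)*(-1)/1819 = -332*61/1819 = -20252/1819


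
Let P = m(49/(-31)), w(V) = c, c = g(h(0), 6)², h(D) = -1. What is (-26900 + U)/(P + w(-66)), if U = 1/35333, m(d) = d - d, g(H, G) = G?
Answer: -105606411/141332 ≈ -747.22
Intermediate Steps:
c = 36 (c = 6² = 36)
w(V) = 36
m(d) = 0
P = 0
U = 1/35333 ≈ 2.8302e-5
(-26900 + U)/(P + w(-66)) = (-26900 + 1/35333)/(0 + 36) = -950457699/35333/36 = -950457699/35333*1/36 = -105606411/141332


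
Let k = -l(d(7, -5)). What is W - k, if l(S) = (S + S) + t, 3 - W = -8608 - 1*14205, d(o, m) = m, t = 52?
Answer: 22858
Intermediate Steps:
W = 22816 (W = 3 - (-8608 - 1*14205) = 3 - (-8608 - 14205) = 3 - 1*(-22813) = 3 + 22813 = 22816)
l(S) = 52 + 2*S (l(S) = (S + S) + 52 = 2*S + 52 = 52 + 2*S)
k = -42 (k = -(52 + 2*(-5)) = -(52 - 10) = -1*42 = -42)
W - k = 22816 - 1*(-42) = 22816 + 42 = 22858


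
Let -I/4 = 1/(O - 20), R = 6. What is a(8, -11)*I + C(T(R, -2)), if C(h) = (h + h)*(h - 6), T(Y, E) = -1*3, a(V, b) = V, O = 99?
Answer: 4234/79 ≈ 53.595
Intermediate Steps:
T(Y, E) = -3
C(h) = 2*h*(-6 + h) (C(h) = (2*h)*(-6 + h) = 2*h*(-6 + h))
I = -4/79 (I = -4/(99 - 20) = -4/79 ≈ -0.050633)
a(8, -11)*I + C(T(R, -2)) = 8*(-4/79) + 2*(-3)*(-6 - 3) = -32/79 + 2*(-3)*(-9) = -32/79 + 54 = 4234/79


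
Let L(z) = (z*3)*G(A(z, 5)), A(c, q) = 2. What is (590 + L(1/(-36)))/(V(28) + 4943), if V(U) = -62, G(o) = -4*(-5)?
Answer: 1765/14643 ≈ 0.12054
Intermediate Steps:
G(o) = 20
L(z) = 60*z (L(z) = (z*3)*20 = (3*z)*20 = 60*z)
(590 + L(1/(-36)))/(V(28) + 4943) = (590 + 60/(-36))/(-62 + 4943) = (590 + 60*(-1/36))/4881 = (590 - 5/3)*(1/4881) = (1765/3)*(1/4881) = 1765/14643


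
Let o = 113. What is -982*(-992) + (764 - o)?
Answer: 974795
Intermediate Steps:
-982*(-992) + (764 - o) = -982*(-992) + (764 - 1*113) = 974144 + (764 - 113) = 974144 + 651 = 974795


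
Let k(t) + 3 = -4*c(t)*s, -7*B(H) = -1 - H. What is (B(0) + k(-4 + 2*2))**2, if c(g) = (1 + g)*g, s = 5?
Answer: 400/49 ≈ 8.1633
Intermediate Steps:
c(g) = g*(1 + g)
B(H) = 1/7 + H/7 (B(H) = -(-1 - H)/7 = 1/7 + H/7)
k(t) = -3 - 20*t*(1 + t) (k(t) = -3 - 4*t*(1 + t)*5 = -3 - 20*t*(1 + t))
(B(0) + k(-4 + 2*2))**2 = ((1/7 + (1/7)*0) + (-3 - 20*(-4 + 2*2)*(1 + (-4 + 2*2))))**2 = ((1/7 + 0) + (-3 - 20*(-4 + 4)*(1 + (-4 + 4))))**2 = (1/7 + (-3 - 20*0*(1 + 0)))**2 = (1/7 + (-3 - 20*0*1))**2 = (1/7 + (-3 + 0))**2 = (1/7 - 3)**2 = (-20/7)**2 = 400/49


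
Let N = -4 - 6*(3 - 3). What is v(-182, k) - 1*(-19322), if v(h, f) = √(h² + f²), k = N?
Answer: 19322 + 2*√8285 ≈ 19504.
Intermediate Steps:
N = -4 (N = -4 - 6*0 = -4 + 0 = -4)
k = -4
v(h, f) = √(f² + h²)
v(-182, k) - 1*(-19322) = √((-4)² + (-182)²) - 1*(-19322) = √(16 + 33124) + 19322 = √33140 + 19322 = 2*√8285 + 19322 = 19322 + 2*√8285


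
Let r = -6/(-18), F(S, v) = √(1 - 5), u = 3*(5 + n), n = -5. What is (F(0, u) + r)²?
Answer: -35/9 + 4*I/3 ≈ -3.8889 + 1.3333*I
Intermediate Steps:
u = 0 (u = 3*(5 - 5) = 3*0 = 0)
F(S, v) = 2*I (F(S, v) = √(-4) = 2*I)
r = ⅓ (r = -6*(-1/18) = ⅓ ≈ 0.33333)
(F(0, u) + r)² = (2*I + ⅓)² = (⅓ + 2*I)²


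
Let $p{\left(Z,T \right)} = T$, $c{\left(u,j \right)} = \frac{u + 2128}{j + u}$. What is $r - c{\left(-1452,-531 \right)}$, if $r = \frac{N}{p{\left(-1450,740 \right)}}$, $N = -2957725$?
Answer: $- \frac{1172933687}{293484} \approx -3996.6$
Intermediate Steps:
$c{\left(u,j \right)} = \frac{2128 + u}{j + u}$
$r = - \frac{591545}{148}$ ($r = - \frac{2957725}{740} = \left(-2957725\right) \frac{1}{740} = - \frac{591545}{148} \approx -3996.9$)
$r - c{\left(-1452,-531 \right)} = - \frac{591545}{148} - \frac{2128 - 1452}{-531 - 1452} = - \frac{591545}{148} - \frac{1}{-1983} \cdot 676 = - \frac{591545}{148} - \left(- \frac{1}{1983}\right) 676 = - \frac{591545}{148} - - \frac{676}{1983} = - \frac{591545}{148} + \frac{676}{1983} = - \frac{1172933687}{293484}$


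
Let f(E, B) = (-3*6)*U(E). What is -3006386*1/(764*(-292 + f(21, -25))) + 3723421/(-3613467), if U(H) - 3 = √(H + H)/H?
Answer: 460155141724345/44478731227524 - 4509579*√42/160019036 ≈ 10.163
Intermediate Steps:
U(H) = 3 + √2/√H (U(H) = 3 + √(H + H)/H = 3 + √(2*H)/H = 3 + (√2*√H)/H = 3 + √2/√H)
f(E, B) = -54 - 18*√2/√E (f(E, B) = (-3*6)*(3 + √2/√E) = -18*(3 + √2/√E) = -54 - 18*√2/√E)
-3006386*1/(764*(-292 + f(21, -25))) + 3723421/(-3613467) = -3006386*1/(764*(-292 + (-54 - 18*√2/√21))) + 3723421/(-3613467) = -3006386*1/(764*(-292 + (-54 - 18*√2*√21/21))) + 3723421*(-1/3613467) = -3006386*1/(764*(-292 + (-54 - 6*√42/7))) - 286417/277959 = -3006386*1/(764*(-346 - 6*√42/7)) - 286417/277959 = -3006386/(-264344 - 4584*√42/7) - 286417/277959 = -286417/277959 - 3006386/(-264344 - 4584*√42/7)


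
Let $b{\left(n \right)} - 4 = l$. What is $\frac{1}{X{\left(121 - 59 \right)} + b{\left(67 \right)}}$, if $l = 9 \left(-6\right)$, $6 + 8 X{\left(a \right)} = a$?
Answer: $- \frac{1}{43} \approx -0.023256$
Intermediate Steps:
$X{\left(a \right)} = - \frac{3}{4} + \frac{a}{8}$
$l = -54$
$b{\left(n \right)} = -50$ ($b{\left(n \right)} = 4 - 54 = -50$)
$\frac{1}{X{\left(121 - 59 \right)} + b{\left(67 \right)}} = \frac{1}{\left(- \frac{3}{4} + \frac{121 - 59}{8}\right) - 50} = \frac{1}{\left(- \frac{3}{4} + \frac{1}{8} \cdot 62\right) - 50} = \frac{1}{\left(- \frac{3}{4} + \frac{31}{4}\right) - 50} = \frac{1}{7 - 50} = \frac{1}{-43} = - \frac{1}{43}$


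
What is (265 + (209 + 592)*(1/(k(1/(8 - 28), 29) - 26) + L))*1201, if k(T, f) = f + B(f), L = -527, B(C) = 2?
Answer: -2532319309/5 ≈ -5.0646e+8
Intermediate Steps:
k(T, f) = 2 + f (k(T, f) = f + 2 = 2 + f)
(265 + (209 + 592)*(1/(k(1/(8 - 28), 29) - 26) + L))*1201 = (265 + (209 + 592)*(1/((2 + 29) - 26) - 527))*1201 = (265 + 801*(1/(31 - 26) - 527))*1201 = (265 + 801*(1/5 - 527))*1201 = (265 + 801*(-2634/5))*1201 = (265 - 2109834/5)*1201 = -2108509/5*1201 = -2532319309/5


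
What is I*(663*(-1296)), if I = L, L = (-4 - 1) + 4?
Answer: 859248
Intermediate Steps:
L = -1 (L = -5 + 4 = -1)
I = -1
I*(663*(-1296)) = -663*(-1296) = -1*(-859248) = 859248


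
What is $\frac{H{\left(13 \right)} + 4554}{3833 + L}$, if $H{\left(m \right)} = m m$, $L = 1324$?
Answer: $\frac{4723}{5157} \approx 0.91584$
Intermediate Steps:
$H{\left(m \right)} = m^{2}$
$\frac{H{\left(13 \right)} + 4554}{3833 + L} = \frac{13^{2} + 4554}{3833 + 1324} = \frac{169 + 4554}{5157} = 4723 \cdot \frac{1}{5157} = \frac{4723}{5157}$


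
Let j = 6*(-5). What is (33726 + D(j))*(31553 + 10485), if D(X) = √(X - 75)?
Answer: 1417773588 + 42038*I*√105 ≈ 1.4178e+9 + 4.3076e+5*I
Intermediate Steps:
j = -30
D(X) = √(-75 + X)
(33726 + D(j))*(31553 + 10485) = (33726 + √(-75 - 30))*(31553 + 10485) = (33726 + √(-105))*42038 = (33726 + I*√105)*42038 = 1417773588 + 42038*I*√105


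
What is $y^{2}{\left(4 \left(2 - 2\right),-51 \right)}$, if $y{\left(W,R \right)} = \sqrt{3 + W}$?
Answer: $3$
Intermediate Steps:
$y^{2}{\left(4 \left(2 - 2\right),-51 \right)} = \left(\sqrt{3 + 4 \left(2 - 2\right)}\right)^{2} = \left(\sqrt{3 + 4 \cdot 0}\right)^{2} = \left(\sqrt{3 + 0}\right)^{2} = \left(\sqrt{3}\right)^{2} = 3$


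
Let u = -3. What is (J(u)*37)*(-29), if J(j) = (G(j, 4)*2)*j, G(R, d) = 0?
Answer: 0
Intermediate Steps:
J(j) = 0 (J(j) = (0*2)*j = 0*j = 0)
(J(u)*37)*(-29) = (0*37)*(-29) = 0*(-29) = 0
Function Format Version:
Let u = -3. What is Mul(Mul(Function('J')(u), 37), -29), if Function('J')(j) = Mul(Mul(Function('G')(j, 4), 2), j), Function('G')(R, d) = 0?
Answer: 0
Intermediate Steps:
Function('J')(j) = 0 (Function('J')(j) = Mul(Mul(0, 2), j) = Mul(0, j) = 0)
Mul(Mul(Function('J')(u), 37), -29) = Mul(Mul(0, 37), -29) = Mul(0, -29) = 0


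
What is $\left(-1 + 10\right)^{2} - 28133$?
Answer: $-28052$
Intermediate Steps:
$\left(-1 + 10\right)^{2} - 28133 = 9^{2} - 28133 = 81 - 28133 = -28052$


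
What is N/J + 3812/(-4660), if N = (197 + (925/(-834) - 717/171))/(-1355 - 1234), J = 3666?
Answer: -11025655881049/13478039837820 ≈ -0.81805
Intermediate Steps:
N = -3037645/41025294 (N = (197 + (925*(-1/834) - 717*1/171))/(-2589) = (197 + (-925/834 - 239/57))*(-1/2589) = (197 - 84017/15846)*(-1/2589) = (3037645/15846)*(-1/2589) = -3037645/41025294 ≈ -0.074043)
N/J + 3812/(-4660) = -3037645/41025294/3666 + 3812/(-4660) = -3037645/41025294*1/3666 + 3812*(-1/4660) = -233665/11569132908 - 953/1165 = -11025655881049/13478039837820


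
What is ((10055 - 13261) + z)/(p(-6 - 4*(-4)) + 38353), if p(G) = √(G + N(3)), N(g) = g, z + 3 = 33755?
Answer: 195255123/245158766 - 5091*√13/245158766 ≈ 0.79637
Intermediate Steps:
z = 33752 (z = -3 + 33755 = 33752)
p(G) = √(3 + G) (p(G) = √(G + 3) = √(3 + G))
((10055 - 13261) + z)/(p(-6 - 4*(-4)) + 38353) = ((10055 - 13261) + 33752)/(√(3 + (-6 - 4*(-4))) + 38353) = (-3206 + 33752)/(√(3 + (-6 + 16)) + 38353) = 30546/(√(3 + 10) + 38353) = 30546/(√13 + 38353) = 30546/(38353 + √13)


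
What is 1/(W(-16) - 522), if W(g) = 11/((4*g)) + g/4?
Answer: -64/33675 ≈ -0.0019005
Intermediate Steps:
W(g) = g/4 + 11/(4*g) (W(g) = 11*(1/(4*g)) + g*(1/4) = 11/(4*g) + g/4 = g/4 + 11/(4*g))
1/(W(-16) - 522) = 1/((1/4)*(11 + (-16)**2)/(-16) - 522) = 1/((1/4)*(-1/16)*(11 + 256) - 522) = 1/((1/4)*(-1/16)*267 - 522) = 1/(-267/64 - 522) = 1/(-33675/64) = -64/33675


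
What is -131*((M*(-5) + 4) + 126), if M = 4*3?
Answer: -9170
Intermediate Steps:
M = 12
-131*((M*(-5) + 4) + 126) = -131*((12*(-5) + 4) + 126) = -131*((-60 + 4) + 126) = -131*(-56 + 126) = -131*70 = -9170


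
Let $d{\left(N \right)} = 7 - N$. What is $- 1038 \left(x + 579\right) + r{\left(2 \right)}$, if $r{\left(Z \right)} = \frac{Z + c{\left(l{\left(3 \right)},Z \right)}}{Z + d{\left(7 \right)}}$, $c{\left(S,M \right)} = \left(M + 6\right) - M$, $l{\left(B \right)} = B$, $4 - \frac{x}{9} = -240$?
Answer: $-2880446$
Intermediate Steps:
$x = 2196$ ($x = 36 - -2160 = 36 + 2160 = 2196$)
$c{\left(S,M \right)} = 6$ ($c{\left(S,M \right)} = \left(6 + M\right) - M = 6$)
$r{\left(Z \right)} = \frac{6 + Z}{Z}$ ($r{\left(Z \right)} = \frac{Z + 6}{Z + \left(7 - 7\right)} = \frac{6 + Z}{Z + \left(7 - 7\right)} = \frac{6 + Z}{Z + 0} = \frac{6 + Z}{Z}$)
$- 1038 \left(x + 579\right) + r{\left(2 \right)} = - 1038 \left(2196 + 579\right) + \frac{6 + 2}{2} = \left(-1038\right) 2775 + \frac{1}{2} \cdot 8 = -2880450 + 4 = -2880446$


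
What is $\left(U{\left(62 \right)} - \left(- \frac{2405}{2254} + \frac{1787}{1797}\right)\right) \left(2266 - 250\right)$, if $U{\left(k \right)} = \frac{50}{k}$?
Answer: $\frac{5297829456}{2989609} \approx 1772.1$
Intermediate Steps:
$\left(U{\left(62 \right)} - \left(- \frac{2405}{2254} + \frac{1787}{1797}\right)\right) \left(2266 - 250\right) = \left(\frac{50}{62} - \left(- \frac{2405}{2254} + \frac{1787}{1797}\right)\right) \left(2266 - 250\right) = \left(50 \cdot \frac{1}{62} - - \frac{293887}{4050438}\right) 2016 = \left(\frac{25}{31} + \left(\frac{2405}{2254} - \frac{1787}{1797}\right)\right) 2016 = \left(\frac{25}{31} + \frac{293887}{4050438}\right) 2016 = \frac{110371447}{125563578} \cdot 2016 = \frac{5297829456}{2989609}$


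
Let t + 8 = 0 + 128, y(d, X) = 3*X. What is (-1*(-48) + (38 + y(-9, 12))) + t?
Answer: 242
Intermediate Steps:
t = 120 (t = -8 + (0 + 128) = -8 + 128 = 120)
(-1*(-48) + (38 + y(-9, 12))) + t = (-1*(-48) + (38 + 3*12)) + 120 = (48 + (38 + 36)) + 120 = (48 + 74) + 120 = 122 + 120 = 242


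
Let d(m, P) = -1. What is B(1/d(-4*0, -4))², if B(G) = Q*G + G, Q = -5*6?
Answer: 841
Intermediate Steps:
Q = -30
B(G) = -29*G (B(G) = -30*G + G = -29*G)
B(1/d(-4*0, -4))² = (-29/(-1))² = (-29*(-1))² = 29² = 841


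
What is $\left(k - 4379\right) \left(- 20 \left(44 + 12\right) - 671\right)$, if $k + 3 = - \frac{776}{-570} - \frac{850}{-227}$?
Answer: $\frac{169048408908}{21565} \approx 7.839 \cdot 10^{6}$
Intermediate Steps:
$k = \frac{136241}{64695}$ ($k = -3 - \left(- \frac{850}{227} - \frac{388}{285}\right) = -3 - - \frac{330326}{64695} = -3 + \left(\frac{388}{285} + \frac{850}{227}\right) = -3 + \frac{330326}{64695} = \frac{136241}{64695} \approx 2.1059$)
$\left(k - 4379\right) \left(- 20 \left(44 + 12\right) - 671\right) = \left(\frac{136241}{64695} - 4379\right) \left(- 20 \left(44 + 12\right) - 671\right) = - \frac{283163164 \left(\left(-20\right) 56 - 671\right)}{64695} = - \frac{283163164 \left(-1120 - 671\right)}{64695} = \left(- \frac{283163164}{64695}\right) \left(-1791\right) = \frac{169048408908}{21565}$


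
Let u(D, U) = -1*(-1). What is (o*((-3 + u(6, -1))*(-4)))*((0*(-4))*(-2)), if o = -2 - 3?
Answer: 0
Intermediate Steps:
u(D, U) = 1
o = -5
(o*((-3 + u(6, -1))*(-4)))*((0*(-4))*(-2)) = (-5*(-3 + 1)*(-4))*((0*(-4))*(-2)) = (-(-10)*(-4))*(0*(-2)) = -5*8*0 = -40*0 = 0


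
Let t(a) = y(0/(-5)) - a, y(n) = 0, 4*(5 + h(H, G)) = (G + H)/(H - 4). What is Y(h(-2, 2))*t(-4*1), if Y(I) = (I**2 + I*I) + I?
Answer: 180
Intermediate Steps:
h(H, G) = -5 + (G + H)/(4*(-4 + H)) (h(H, G) = -5 + ((G + H)/(H - 4))/4 = -5 + ((G + H)/(-4 + H))/4 = -5 + (G + H)/(4*(-4 + H)))
Y(I) = I + 2*I**2 (Y(I) = (I**2 + I**2) + I = 2*I**2 + I = I + 2*I**2)
t(a) = -a (t(a) = 0 - a = -a)
Y(h(-2, 2))*t(-4*1) = (((80 + 2 - 19*(-2))/(4*(-4 - 2)))*(1 + 2*((80 + 2 - 19*(-2))/(4*(-4 - 2)))))*(-(-4)) = (((1/4)*(80 + 2 + 38)/(-6))*(1 + 2*((1/4)*(80 + 2 + 38)/(-6))))*(-1*(-4)) = (((1/4)*(-1/6)*120)*(1 + 2*((1/4)*(-1/6)*120)))*4 = -5*(1 + 2*(-5))*4 = -5*(1 - 10)*4 = -5*(-9)*4 = 45*4 = 180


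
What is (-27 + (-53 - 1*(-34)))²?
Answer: 2116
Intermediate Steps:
(-27 + (-53 - 1*(-34)))² = (-27 + (-53 + 34))² = (-27 - 19)² = (-46)² = 2116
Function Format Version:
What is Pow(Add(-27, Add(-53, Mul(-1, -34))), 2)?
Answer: 2116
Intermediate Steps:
Pow(Add(-27, Add(-53, Mul(-1, -34))), 2) = Pow(Add(-27, Add(-53, 34)), 2) = Pow(Add(-27, -19), 2) = Pow(-46, 2) = 2116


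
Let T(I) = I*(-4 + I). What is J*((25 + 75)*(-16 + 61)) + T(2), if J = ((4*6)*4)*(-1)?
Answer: -432004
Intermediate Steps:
J = -96 (J = (24*4)*(-1) = 96*(-1) = -96)
J*((25 + 75)*(-16 + 61)) + T(2) = -96*(25 + 75)*(-16 + 61) + 2*(-4 + 2) = -9600*45 + 2*(-2) = -96*4500 - 4 = -432000 - 4 = -432004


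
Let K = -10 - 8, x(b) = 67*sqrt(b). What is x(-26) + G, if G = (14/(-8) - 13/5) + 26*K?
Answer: -9447/20 + 67*I*sqrt(26) ≈ -472.35 + 341.63*I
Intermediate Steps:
K = -18
G = -9447/20 (G = (14/(-8) - 13/5) + 26*(-18) = (14*(-1/8) - 13*1/5) - 468 = (-7/4 - 13/5) - 468 = -87/20 - 468 = -9447/20 ≈ -472.35)
x(-26) + G = 67*sqrt(-26) - 9447/20 = 67*(I*sqrt(26)) - 9447/20 = 67*I*sqrt(26) - 9447/20 = -9447/20 + 67*I*sqrt(26)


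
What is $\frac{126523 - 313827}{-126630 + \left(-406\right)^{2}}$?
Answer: $- \frac{93652}{19103} \approx -4.9025$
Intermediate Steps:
$\frac{126523 - 313827}{-126630 + \left(-406\right)^{2}} = - \frac{187304}{-126630 + 164836} = - \frac{187304}{38206} = \left(-187304\right) \frac{1}{38206} = - \frac{93652}{19103}$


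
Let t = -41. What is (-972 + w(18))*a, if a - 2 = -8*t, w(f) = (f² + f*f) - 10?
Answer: -110220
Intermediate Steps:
w(f) = -10 + 2*f² (w(f) = (f² + f²) - 10 = 2*f² - 10 = -10 + 2*f²)
a = 330 (a = 2 - 8*(-41) = 2 + 328 = 330)
(-972 + w(18))*a = (-972 + (-10 + 2*18²))*330 = (-972 + (-10 + 2*324))*330 = (-972 + (-10 + 648))*330 = (-972 + 638)*330 = -334*330 = -110220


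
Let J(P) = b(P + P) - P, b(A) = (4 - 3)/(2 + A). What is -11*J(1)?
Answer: 33/4 ≈ 8.2500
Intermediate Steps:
b(A) = 1/(2 + A)
J(P) = 1/(2 + 2*P) - P (J(P) = 1/(2 + (P + P)) - P = 1/(2 + 2*P) - P)
-11*J(1) = -11*(½ - 1*1*(1 + 1))/(1 + 1) = -11*(½ - 1*1*2)/2 = -11*(½ - 2)/2 = -11*(-3)/(2*2) = -11*(-¾) = 33/4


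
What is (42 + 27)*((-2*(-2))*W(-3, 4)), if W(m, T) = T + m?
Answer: 276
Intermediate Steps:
(42 + 27)*((-2*(-2))*W(-3, 4)) = (42 + 27)*((-2*(-2))*(4 - 3)) = 69*(4*1) = 69*4 = 276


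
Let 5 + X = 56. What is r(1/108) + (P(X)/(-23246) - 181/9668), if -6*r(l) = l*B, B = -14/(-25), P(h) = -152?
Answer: -742216103/56887901775 ≈ -0.013047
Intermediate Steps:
X = 51 (X = -5 + 56 = 51)
B = 14/25 (B = -14*(-1/25) = 14/25 ≈ 0.56000)
r(l) = -7*l/75 (r(l) = -l*14/(6*25) = -7*l/75)
r(1/108) + (P(X)/(-23246) - 181/9668) = -7/75/108 + (-152/(-23246) - 181/9668) = -7/75*1/108 + (-152*(-1/23246) - 181*1/9668) = -7/8100 + (76/11623 - 181/9668) = -7/8100 - 1368995/112371164 = -742216103/56887901775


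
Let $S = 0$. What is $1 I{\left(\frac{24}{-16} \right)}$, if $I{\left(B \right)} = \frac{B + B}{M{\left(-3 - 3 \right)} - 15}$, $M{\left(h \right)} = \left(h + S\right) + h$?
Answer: $\frac{1}{9} \approx 0.11111$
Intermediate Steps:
$M{\left(h \right)} = 2 h$ ($M{\left(h \right)} = \left(h + 0\right) + h = h + h = 2 h$)
$I{\left(B \right)} = - \frac{2 B}{27}$ ($I{\left(B \right)} = \frac{B + B}{2 \left(-3 - 3\right) - 15} = \frac{2 B}{2 \left(-6\right) - 15} = \frac{2 B}{-12 - 15} = \frac{2 B}{-27} = 2 B \left(- \frac{1}{27}\right) = - \frac{2 B}{27}$)
$1 I{\left(\frac{24}{-16} \right)} = 1 \left(- \frac{2 \frac{24}{-16}}{27}\right) = 1 \left(- \frac{2 \cdot 24 \left(- \frac{1}{16}\right)}{27}\right) = 1 \left(\left(- \frac{2}{27}\right) \left(- \frac{3}{2}\right)\right) = 1 \cdot \frac{1}{9} = \frac{1}{9}$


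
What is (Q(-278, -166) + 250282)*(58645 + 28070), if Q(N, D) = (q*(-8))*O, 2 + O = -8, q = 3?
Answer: 21724015230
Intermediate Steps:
O = -10 (O = -2 - 8 = -10)
Q(N, D) = 240 (Q(N, D) = (3*(-8))*(-10) = -24*(-10) = 240)
(Q(-278, -166) + 250282)*(58645 + 28070) = (240 + 250282)*(58645 + 28070) = 250522*86715 = 21724015230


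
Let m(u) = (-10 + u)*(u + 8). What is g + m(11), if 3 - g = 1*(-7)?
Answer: 29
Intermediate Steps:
m(u) = (-10 + u)*(8 + u)
g = 10 (g = 3 - (-7) = 3 - 1*(-7) = 3 + 7 = 10)
g + m(11) = 10 + (-80 + 11² - 2*11) = 10 + (-80 + 121 - 22) = 10 + 19 = 29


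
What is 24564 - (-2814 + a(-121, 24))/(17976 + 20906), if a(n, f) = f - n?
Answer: 955100117/38882 ≈ 24564.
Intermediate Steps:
24564 - (-2814 + a(-121, 24))/(17976 + 20906) = 24564 - (-2814 + (24 - 1*(-121)))/(17976 + 20906) = 24564 - (-2814 + (24 + 121))/38882 = 24564 - (-2814 + 145)/38882 = 24564 - (-2669)/38882 = 24564 - 1*(-2669/38882) = 24564 + 2669/38882 = 955100117/38882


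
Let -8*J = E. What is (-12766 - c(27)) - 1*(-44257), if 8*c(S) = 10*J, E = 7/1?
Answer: 1007747/32 ≈ 31492.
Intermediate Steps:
E = 7 (E = 7*1 = 7)
J = -7/8 (J = -⅛*7 = -7/8 ≈ -0.87500)
c(S) = -35/32 (c(S) = (10*(-7/8))/8 = (⅛)*(-35/4) = -35/32)
(-12766 - c(27)) - 1*(-44257) = (-12766 - 1*(-35/32)) - 1*(-44257) = (-12766 + 35/32) + 44257 = -408477/32 + 44257 = 1007747/32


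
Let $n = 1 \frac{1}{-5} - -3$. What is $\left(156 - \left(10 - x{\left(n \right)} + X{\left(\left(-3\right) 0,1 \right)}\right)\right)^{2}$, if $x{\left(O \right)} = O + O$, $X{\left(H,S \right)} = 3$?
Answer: $\frac{552049}{25} \approx 22082.0$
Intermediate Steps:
$n = \frac{14}{5}$ ($n = 1 \left(- \frac{1}{5}\right) + 3 = - \frac{1}{5} + 3 = \frac{14}{5} \approx 2.8$)
$x{\left(O \right)} = 2 O$
$\left(156 - \left(10 - x{\left(n \right)} + X{\left(\left(-3\right) 0,1 \right)}\right)\right)^{2} = \left(156 + \left(2 \cdot \frac{14}{5} - \left(3 - -10\right)\right)\right)^{2} = \left(156 + \left(\frac{28}{5} - \left(3 + 10\right)\right)\right)^{2} = \left(156 + \left(\frac{28}{5} - 13\right)\right)^{2} = \left(156 - \frac{37}{5}\right)^{2} = \left(\frac{743}{5}\right)^{2} = \frac{552049}{25}$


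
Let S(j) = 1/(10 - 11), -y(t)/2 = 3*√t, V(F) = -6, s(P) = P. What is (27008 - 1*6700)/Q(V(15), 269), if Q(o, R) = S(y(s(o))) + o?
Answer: -20308/7 ≈ -2901.1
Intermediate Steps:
y(t) = -6*√t
S(j) = -1 (S(j) = 1/(-1) = -1)
Q(o, R) = -1 + o
(27008 - 1*6700)/Q(V(15), 269) = (27008 - 1*6700)/(-1 - 6) = (27008 - 6700)/(-7) = 20308*(-⅐) = -20308/7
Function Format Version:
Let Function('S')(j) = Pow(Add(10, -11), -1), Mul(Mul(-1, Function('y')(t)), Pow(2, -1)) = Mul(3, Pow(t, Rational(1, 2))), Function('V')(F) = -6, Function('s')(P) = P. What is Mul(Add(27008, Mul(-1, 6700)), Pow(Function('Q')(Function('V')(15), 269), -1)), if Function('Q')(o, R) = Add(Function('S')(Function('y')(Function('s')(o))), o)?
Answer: Rational(-20308, 7) ≈ -2901.1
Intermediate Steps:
Function('y')(t) = Mul(-6, Pow(t, Rational(1, 2))) (Function('y')(t) = Mul(-2, Mul(3, Pow(t, Rational(1, 2)))) = Mul(-6, Pow(t, Rational(1, 2))))
Function('S')(j) = -1 (Function('S')(j) = Pow(-1, -1) = -1)
Function('Q')(o, R) = Add(-1, o)
Mul(Add(27008, Mul(-1, 6700)), Pow(Function('Q')(Function('V')(15), 269), -1)) = Mul(Add(27008, Mul(-1, 6700)), Pow(Add(-1, -6), -1)) = Mul(Add(27008, -6700), Pow(-7, -1)) = Mul(20308, Rational(-1, 7)) = Rational(-20308, 7)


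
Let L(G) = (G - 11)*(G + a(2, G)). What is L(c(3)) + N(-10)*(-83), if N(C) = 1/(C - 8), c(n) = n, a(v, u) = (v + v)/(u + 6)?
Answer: -413/18 ≈ -22.944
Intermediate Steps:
a(v, u) = 2*v/(6 + u) (a(v, u) = (2*v)/(6 + u) = 2*v/(6 + u))
L(G) = (-11 + G)*(G + 4/(6 + G)) (L(G) = (G - 11)*(G + 2*2/(6 + G)) = (-11 + G)*(G + 4/(6 + G)))
N(C) = 1/(-8 + C)
L(c(3)) + N(-10)*(-83) = (-44 + 4*3 + 3*(-11 + 3)*(6 + 3))/(6 + 3) - 83/(-8 - 10) = (-44 + 12 + 3*(-8)*9)/9 - 83/(-18) = (-44 + 12 - 216)/9 - 1/18*(-83) = (⅑)*(-248) + 83/18 = -248/9 + 83/18 = -413/18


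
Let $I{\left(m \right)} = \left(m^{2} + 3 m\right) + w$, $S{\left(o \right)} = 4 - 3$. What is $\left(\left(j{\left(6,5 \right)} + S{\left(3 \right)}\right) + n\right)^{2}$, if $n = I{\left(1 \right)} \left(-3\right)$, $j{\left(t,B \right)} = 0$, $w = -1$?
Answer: $64$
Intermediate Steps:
$S{\left(o \right)} = 1$ ($S{\left(o \right)} = 4 - 3 = 1$)
$I{\left(m \right)} = -1 + m^{2} + 3 m$ ($I{\left(m \right)} = \left(m^{2} + 3 m\right) - 1 = -1 + m^{2} + 3 m$)
$n = -9$ ($n = \left(-1 + 1^{2} + 3 \cdot 1\right) \left(-3\right) = \left(-1 + 1 + 3\right) \left(-3\right) = 3 \left(-3\right) = -9$)
$\left(\left(j{\left(6,5 \right)} + S{\left(3 \right)}\right) + n\right)^{2} = \left(\left(0 + 1\right) - 9\right)^{2} = \left(1 - 9\right)^{2} = \left(-8\right)^{2} = 64$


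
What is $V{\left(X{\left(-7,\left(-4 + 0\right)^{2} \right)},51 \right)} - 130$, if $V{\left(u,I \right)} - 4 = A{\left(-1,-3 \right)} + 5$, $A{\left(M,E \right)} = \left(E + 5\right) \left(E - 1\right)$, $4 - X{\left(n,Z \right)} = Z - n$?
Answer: $-129$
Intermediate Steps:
$X{\left(n,Z \right)} = 4 + n - Z$ ($X{\left(n,Z \right)} = 4 - \left(Z - n\right) = 4 + n - Z$)
$A{\left(M,E \right)} = \left(-1 + E\right) \left(5 + E\right)$ ($A{\left(M,E \right)} = \left(5 + E\right) \left(-1 + E\right) = \left(-1 + E\right) \left(5 + E\right)$)
$V{\left(u,I \right)} = 1$ ($V{\left(u,I \right)} = 4 + \left(\left(-5 + \left(-3\right)^{2} + 4 \left(-3\right)\right) + 5\right) = 4 + \left(\left(-5 + 9 - 12\right) + 5\right) = 4 + \left(-8 + 5\right) = 4 - 3 = 1$)
$V{\left(X{\left(-7,\left(-4 + 0\right)^{2} \right)},51 \right)} - 130 = 1 - 130 = -129$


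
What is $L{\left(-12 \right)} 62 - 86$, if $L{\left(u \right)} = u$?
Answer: $-830$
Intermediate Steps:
$L{\left(-12 \right)} 62 - 86 = \left(-12\right) 62 - 86 = -744 - 86 = -830$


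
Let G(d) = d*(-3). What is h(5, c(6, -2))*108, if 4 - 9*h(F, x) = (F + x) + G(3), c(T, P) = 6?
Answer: 24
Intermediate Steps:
G(d) = -3*d
h(F, x) = 13/9 - F/9 - x/9 (h(F, x) = 4/9 - ((F + x) - 3*3)/9 = 4/9 - ((F + x) - 9)/9 = 4/9 - (-9 + F + x)/9 = 4/9 + (1 - F/9 - x/9) = 13/9 - F/9 - x/9)
h(5, c(6, -2))*108 = (13/9 - ⅑*5 - ⅑*6)*108 = (13/9 - 5/9 - ⅔)*108 = (2/9)*108 = 24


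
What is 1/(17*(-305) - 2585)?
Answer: -1/7770 ≈ -0.00012870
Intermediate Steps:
1/(17*(-305) - 2585) = 1/(-5185 - 2585) = 1/(-7770) = -1/7770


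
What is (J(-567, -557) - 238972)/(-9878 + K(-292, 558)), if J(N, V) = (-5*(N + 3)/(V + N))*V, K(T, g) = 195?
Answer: 66758447/2720923 ≈ 24.535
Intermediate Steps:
J(N, V) = -5*V*(3 + N)/(N + V) (J(N, V) = (-5*(3 + N)/(N + V))*V = -5*V*(3 + N)/(N + V))
(J(-567, -557) - 238972)/(-9878 + K(-292, 558)) = (-5*(-557)*(3 - 567)/(-567 - 557) - 238972)/(-9878 + 195) = (-5*(-557)*(-564)/(-1124) - 238972)/(-9683) = (-5*(-557)*(-1/1124)*(-564) - 238972)*(-1/9683) = (392685/281 - 238972)*(-1/9683) = -66758447/281*(-1/9683) = 66758447/2720923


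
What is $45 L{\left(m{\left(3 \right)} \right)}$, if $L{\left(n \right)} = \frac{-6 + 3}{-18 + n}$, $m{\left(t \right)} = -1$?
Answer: $\frac{135}{19} \approx 7.1053$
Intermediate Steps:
$L{\left(n \right)} = - \frac{3}{-18 + n}$
$45 L{\left(m{\left(3 \right)} \right)} = 45 \left(- \frac{3}{-18 - 1}\right) = 45 \left(- \frac{3}{-19}\right) = 45 \left(\left(-3\right) \left(- \frac{1}{19}\right)\right) = 45 \cdot \frac{3}{19} = \frac{135}{19}$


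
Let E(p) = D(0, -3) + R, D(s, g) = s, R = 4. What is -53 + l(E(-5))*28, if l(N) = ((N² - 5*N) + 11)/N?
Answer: -4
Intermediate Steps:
E(p) = 4 (E(p) = 0 + 4 = 4)
l(N) = (11 + N² - 5*N)/N
-53 + l(E(-5))*28 = -53 + (-5 + 4 + 11/4)*28 = -53 + (7/4)*28 = -53 + 49 = -4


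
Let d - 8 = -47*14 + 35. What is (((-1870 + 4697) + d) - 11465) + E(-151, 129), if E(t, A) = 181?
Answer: -9072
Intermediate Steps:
d = -615 (d = 8 + (-47*14 + 35) = 8 + (-658 + 35) = 8 - 623 = -615)
(((-1870 + 4697) + d) - 11465) + E(-151, 129) = (((-1870 + 4697) - 615) - 11465) + 181 = ((2827 - 615) - 11465) + 181 = (2212 - 11465) + 181 = -9253 + 181 = -9072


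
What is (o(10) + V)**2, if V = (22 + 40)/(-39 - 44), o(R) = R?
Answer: 589824/6889 ≈ 85.618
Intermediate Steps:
V = -62/83 (V = 62/(-83) = 62*(-1/83) = -62/83 ≈ -0.74699)
(o(10) + V)**2 = (10 - 62/83)**2 = (768/83)**2 = 589824/6889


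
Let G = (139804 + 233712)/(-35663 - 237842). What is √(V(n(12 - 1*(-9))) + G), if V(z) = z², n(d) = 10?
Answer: 2*√1844585002230/273505 ≈ 9.9315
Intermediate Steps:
G = -373516/273505 (G = 373516/(-273505) = 373516*(-1/273505) = -373516/273505 ≈ -1.3657)
√(V(n(12 - 1*(-9))) + G) = √(10² - 373516/273505) = √(100 - 373516/273505) = √(26976984/273505) = 2*√1844585002230/273505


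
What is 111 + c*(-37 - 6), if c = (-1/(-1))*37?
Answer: -1480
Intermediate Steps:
c = 37 (c = -1*(-1)*37 = 1*37 = 37)
111 + c*(-37 - 6) = 111 + 37*(-37 - 6) = 111 + 37*(-43) = 111 - 1591 = -1480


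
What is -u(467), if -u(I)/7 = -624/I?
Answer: -4368/467 ≈ -9.3533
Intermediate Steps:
u(I) = 4368/I (u(I) = -(-4368)/I = 4368/I)
-u(467) = -4368/467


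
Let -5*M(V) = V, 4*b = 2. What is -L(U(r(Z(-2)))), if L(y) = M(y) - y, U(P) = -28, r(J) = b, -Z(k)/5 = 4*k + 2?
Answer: -168/5 ≈ -33.600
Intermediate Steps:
b = ½ (b = (¼)*2 = ½ ≈ 0.50000)
M(V) = -V/5
Z(k) = -10 - 20*k (Z(k) = -5*(4*k + 2) = -5*(2 + 4*k) = -10 - 20*k)
r(J) = ½
L(y) = -6*y/5 (L(y) = -y/5 - y = -6*y/5)
-L(U(r(Z(-2)))) = -(-6)*(-28)/5 = -1*168/5 = -168/5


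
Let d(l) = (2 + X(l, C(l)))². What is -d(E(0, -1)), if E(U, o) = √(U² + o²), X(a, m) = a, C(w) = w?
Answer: -9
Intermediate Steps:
d(l) = (2 + l)²
-d(E(0, -1)) = -(2 + √(0² + (-1)²))² = -(2 + √(0 + 1))² = -(2 + √1)² = -(2 + 1)² = -1*3² = -1*9 = -9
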